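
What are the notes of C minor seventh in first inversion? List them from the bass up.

Eb, G, Bb, C

The chord tones are C–Eb–G–Bb. With the third (Eb) lowest for first inversion: Eb, G, Bb, C.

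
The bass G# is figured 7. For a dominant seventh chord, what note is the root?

G#

The figures 7 mean the root of the chord is in the bass. If G# is the root of a dominant seventh chord, the root is G# (chord tones G#–B#–D#–F#).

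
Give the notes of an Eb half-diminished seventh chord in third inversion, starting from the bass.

Db, Eb, Gb, Bbb

Spelling Eb half-diminished seventh: Eb–Gb–Bbb–Db. In third inversion the seventh is bass, giving Db, Eb, Gb, Bbb from the bottom.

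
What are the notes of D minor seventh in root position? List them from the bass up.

Spelling D minor seventh: D–F–A–C. In root position the root is bass, giving D, F, A, C from the bottom.

D, F, A, C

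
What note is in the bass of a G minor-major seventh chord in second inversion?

The fifth of G minor-major seventh (G–Bb–D–F#) is D; that is the bass in second inversion.

D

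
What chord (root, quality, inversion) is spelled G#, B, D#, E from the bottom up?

E major seventh, first inversion

The distinct note names are G#, B, D#, E. Stacked in thirds they read E–G#–B–D#, which is a major seventh chord on E.
G# is the third of E major seventh; third in the bass means first inversion (figured bass 6/5).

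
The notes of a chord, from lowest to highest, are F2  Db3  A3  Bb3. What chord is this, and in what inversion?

Bb minor-major seventh, second inversion

Reducing to letter names: F, Db, A, Bb. These stack in thirds as Bb–Db–F–A — a Bb minor-major seventh chord.
The lowest note is F, the fifth of the chord, so this is second inversion (figured bass 4/3).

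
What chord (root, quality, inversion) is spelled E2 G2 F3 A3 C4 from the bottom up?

F major ninth, third inversion

The pitch classes E, G, F, A, C arrange in thirds as F–A–C–E–G: an F major ninth chord.
The lowest note is E, the seventh of the chord, so this is third inversion.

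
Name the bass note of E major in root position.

E

The root of E major (E–G#–B) is E; that is the bass in root position.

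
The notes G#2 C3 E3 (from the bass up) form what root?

C

Reordering G#, C, E into stacked thirds gives C–E–G#; the bottom of that stack, C, is the root.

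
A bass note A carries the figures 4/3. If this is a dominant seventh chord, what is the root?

D

The figures 4/3 mean the fifth of the chord is in the bass. If A is the fifth of a dominant seventh chord, the root is D (chord tones D–F#–A–C).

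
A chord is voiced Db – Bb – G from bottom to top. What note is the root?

G

Db, Bb, G are the tones of a G diminished triad (G–Bb–Db), making G the root.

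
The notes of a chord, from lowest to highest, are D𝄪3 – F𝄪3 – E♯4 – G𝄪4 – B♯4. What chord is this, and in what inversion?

E# major ninth, third inversion

The distinct note names are D##, F##, E#, G##, B#. Stacked in thirds they read E#–G##–B#–D##–F##, which is a major ninth chord on E#.
With the seventh (D##) in the bass, the chord is in third inversion.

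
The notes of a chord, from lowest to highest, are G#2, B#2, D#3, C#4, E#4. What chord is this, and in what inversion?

The pitch classes G#, B#, D#, C#, E# arrange in thirds as C#–E#–G#–B#–D#: a C# major ninth chord.
With the fifth (G#) in the bass, the chord is in second inversion.

C# major ninth, second inversion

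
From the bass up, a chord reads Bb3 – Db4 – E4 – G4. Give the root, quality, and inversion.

E diminished seventh, second inversion

The distinct note names are Bb, Db, E, G. Stacked in thirds they read E–G–Bb–Db, which is a diminished seventh chord on E.
With the fifth (Bb) in the bass, the chord is in second inversion (figured bass 4/3).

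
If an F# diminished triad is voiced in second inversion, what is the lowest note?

In second inversion the fifth is lowest. For F# diminished (F#–A–C) that is C.

C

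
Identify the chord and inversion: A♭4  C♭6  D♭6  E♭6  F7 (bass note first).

The distinct note names are Ab, Cb, Db, Eb, F. Stacked in thirds they read Db–F–Ab–Cb–Eb, which is a dominant ninth chord on Db.
Ab is the fifth of Db dominant ninth; fifth in the bass means second inversion.

Db dominant ninth, second inversion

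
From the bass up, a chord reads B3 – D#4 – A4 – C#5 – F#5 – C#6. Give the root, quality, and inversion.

B dominant ninth, root position

The pitch classes B, D#, A, C#, F# arrange in thirds as B–D#–F#–A–C#: a B dominant ninth chord.
The lowest note is B, the root of the chord, so this is root position.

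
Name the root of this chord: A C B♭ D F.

Bb

Reordering A, C, Bb, D, F into stacked thirds gives Bb–D–F–A–C; the bottom of that stack, Bb, is the root.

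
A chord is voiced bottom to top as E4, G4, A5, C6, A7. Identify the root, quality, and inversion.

The distinct note names are E, G, A, C. Stacked in thirds they read A–C–E–G, which is a minor seventh chord on A.
E is the fifth of A minor seventh; fifth in the bass means second inversion (figured bass 4/3).

A minor seventh, second inversion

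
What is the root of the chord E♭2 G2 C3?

Reordering Eb, G, C into stacked thirds gives C–Eb–G; the bottom of that stack, C, is the root.

C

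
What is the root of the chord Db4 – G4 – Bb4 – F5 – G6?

G

The distinct letter names are Db, G, Bb, F. Arranged as a stack of thirds they read G–Bb–Db–F, so G is the root (a G half-diminished seventh chord).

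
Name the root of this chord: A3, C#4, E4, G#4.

A

Reordering A, C#, E, G# into stacked thirds gives A–C#–E–G#; the bottom of that stack, A, is the root.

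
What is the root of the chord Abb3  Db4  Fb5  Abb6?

Abb, Db, Fb are the tones of a Db diminished triad (Db–Fb–Abb), making Db the root.

Db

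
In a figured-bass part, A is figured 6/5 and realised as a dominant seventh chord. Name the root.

The figures 6/5 mean the third of the chord is in the bass. If A is the third of a dominant seventh chord, the root is F (chord tones F–A–C–Eb).

F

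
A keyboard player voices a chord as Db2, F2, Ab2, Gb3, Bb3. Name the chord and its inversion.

The pitch classes Db, F, Ab, Gb, Bb arrange in thirds as Gb–Bb–Db–F–Ab: a Gb major ninth chord.
Db is the fifth of Gb major ninth; fifth in the bass means second inversion.

Gb major ninth, second inversion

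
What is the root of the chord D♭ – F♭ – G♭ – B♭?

The distinct letter names are Db, Fb, Gb, Bb. Arranged as a stack of thirds they read Gb–Bb–Db–Fb, so Gb is the root (a Gb dominant seventh chord).

Gb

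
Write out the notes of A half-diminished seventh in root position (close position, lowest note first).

A, C, Eb, G

A half-diminished seventh is A–C–Eb–G. Root position puts the root (A) in the bass, with the remaining tones above: A, C, Eb, G.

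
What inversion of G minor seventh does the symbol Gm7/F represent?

Gm7/F means G minor seventh with F in the bass. F is the seventh of G minor seventh (G–Bb–D–F), so this is third inversion.

third inversion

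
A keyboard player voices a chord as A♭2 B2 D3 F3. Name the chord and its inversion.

Reducing to letter names: Ab, B, D, F. These stack in thirds as B–D–F–Ab — a B diminished seventh chord.
Ab is the seventh of B diminished seventh; seventh in the bass means third inversion (figured bass 4/2).

B diminished seventh, third inversion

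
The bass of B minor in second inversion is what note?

F#

In second inversion the fifth is lowest. For B minor (B–D–F#) that is F#.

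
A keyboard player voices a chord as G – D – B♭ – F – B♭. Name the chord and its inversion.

G minor seventh, root position

The pitch classes G, D, Bb, F arrange in thirds as G–Bb–D–F: a G minor seventh chord.
The lowest note is G, the root of the chord, so this is root position (figured bass 7).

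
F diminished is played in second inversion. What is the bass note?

Cb

F diminished is F–Ab–Cb. Second inversion places the fifth in the bass: Cb.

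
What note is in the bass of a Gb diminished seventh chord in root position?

In root position the root is lowest. For Gb diminished seventh (Gb–Bbb–Dbb–Fbb) that is Gb.

Gb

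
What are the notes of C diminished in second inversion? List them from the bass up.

The chord tones are C–Eb–Gb. With the fifth (Gb) lowest for second inversion: Gb, C, Eb.

Gb, C, Eb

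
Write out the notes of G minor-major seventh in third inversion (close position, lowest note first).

Spelling G minor-major seventh: G–Bb–D–F#. In third inversion the seventh is bass, giving F#, G, Bb, D from the bottom.

F#, G, Bb, D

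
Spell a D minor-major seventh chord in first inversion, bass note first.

F, A, C#, D

Spelling D minor-major seventh: D–F–A–C#. In first inversion the third is bass, giving F, A, C#, D from the bottom.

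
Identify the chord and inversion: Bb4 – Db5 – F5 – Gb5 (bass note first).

Gb major seventh, first inversion

The distinct note names are Bb, Db, F, Gb. Stacked in thirds they read Gb–Bb–Db–F, which is a major seventh chord on Gb.
Bb is the third of Gb major seventh; third in the bass means first inversion (figured bass 6/5).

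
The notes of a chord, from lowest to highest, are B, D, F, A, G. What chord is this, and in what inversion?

G dominant ninth, first inversion

The pitch classes B, D, F, A, G arrange in thirds as G–B–D–F–A: a G dominant ninth chord.
The lowest note is B, the third of the chord, so this is first inversion.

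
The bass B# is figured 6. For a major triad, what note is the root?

G#

The figures 6 mean the third of the chord is in the bass. If B# is the third of a major triad, the root is G# (chord tones G#–B#–D#).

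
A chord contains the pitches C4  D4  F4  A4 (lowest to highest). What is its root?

D

Reordering C, D, F, A into stacked thirds gives D–F–A–C; the bottom of that stack, D, is the root.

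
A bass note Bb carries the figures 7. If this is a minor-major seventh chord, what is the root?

The figures 7 mean the root of the chord is in the bass. If Bb is the root of a minor-major seventh chord, the root is Bb (chord tones Bb–Db–F–A).

Bb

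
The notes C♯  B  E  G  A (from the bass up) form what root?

Reordering C#, B, E, G, A into stacked thirds gives A–C#–E–G–B; the bottom of that stack, A, is the root.

A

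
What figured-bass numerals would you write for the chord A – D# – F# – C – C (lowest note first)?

The notes A, D#, F#, C stack in thirds as D#–F#–A–C — a D# diminished seventh chord. The bass A is the fifth, so this is second inversion: figured 4/3.

4/3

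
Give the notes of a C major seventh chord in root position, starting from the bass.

C, E, G, B

The chord tones are C–E–G–B. With the root (C) lowest for root position: C, E, G, B.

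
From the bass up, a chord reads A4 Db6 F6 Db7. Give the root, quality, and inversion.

The pitch classes A, Db, F arrange in thirds as Db–F–A: a Db augmented triad.
A is the fifth of Db augmented; fifth in the bass means second inversion (figured bass 6/4).

Db augmented, second inversion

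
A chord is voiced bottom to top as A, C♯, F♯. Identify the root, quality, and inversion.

F# minor, first inversion

The pitch classes A, C#, F# arrange in thirds as F#–A–C#: an F# minor triad.
A is the third of F# minor; third in the bass means first inversion (figured bass 6).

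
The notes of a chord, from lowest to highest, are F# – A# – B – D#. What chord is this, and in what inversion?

The pitch classes F#, A#, B, D# arrange in thirds as B–D#–F#–A#: a B major seventh chord.
F# is the fifth of B major seventh; fifth in the bass means second inversion (figured bass 4/3).

B major seventh, second inversion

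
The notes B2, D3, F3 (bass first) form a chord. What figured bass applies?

5/3

The notes B, D, F stack in thirds as B–D–F — a B diminished triad. The bass B is the root, so this is root position: figured 5/3.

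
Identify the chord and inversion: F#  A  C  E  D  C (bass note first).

D dominant ninth, first inversion

The distinct note names are F#, A, C, E, D. Stacked in thirds they read D–F#–A–C–E, which is a dominant ninth chord on D.
With the third (F#) in the bass, the chord is in first inversion.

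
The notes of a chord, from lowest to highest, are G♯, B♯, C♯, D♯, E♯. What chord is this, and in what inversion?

The distinct note names are G#, B#, C#, D#, E#. Stacked in thirds they read C#–E#–G#–B#–D#, which is a major ninth chord on C#.
With the fifth (G#) in the bass, the chord is in second inversion.

C# major ninth, second inversion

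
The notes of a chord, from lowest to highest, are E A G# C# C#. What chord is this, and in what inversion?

A major seventh, second inversion

The pitch classes E, A, G#, C# arrange in thirds as A–C#–E–G#: an A major seventh chord.
With the fifth (E) in the bass, the chord is in second inversion (figured bass 4/3).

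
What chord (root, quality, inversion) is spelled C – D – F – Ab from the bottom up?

D half-diminished seventh, third inversion

The pitch classes C, D, F, Ab arrange in thirds as D–F–Ab–C: a D half-diminished seventh chord.
With the seventh (C) in the bass, the chord is in third inversion (figured bass 4/2).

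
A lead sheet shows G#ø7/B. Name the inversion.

G#ø7/B means G# half-diminished seventh with B in the bass. B is the third of G# half-diminished seventh (G#–B–D–F#), so this is first inversion.

first inversion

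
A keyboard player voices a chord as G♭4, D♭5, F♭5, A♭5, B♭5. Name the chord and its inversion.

Gb dominant ninth, root position

The pitch classes Gb, Db, Fb, Ab, Bb arrange in thirds as Gb–Bb–Db–Fb–Ab: a Gb dominant ninth chord.
Gb is the root of Gb dominant ninth; root in the bass means root position.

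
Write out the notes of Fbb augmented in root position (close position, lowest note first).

The chord tones are Fbb–Abb–Cb. With the root (Fbb) lowest for root position: Fbb, Abb, Cb.

Fbb, Abb, Cb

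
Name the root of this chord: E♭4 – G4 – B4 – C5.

Eb, G, B, C are the tones of a C minor-major seventh chord (C–Eb–G–B), making C the root.

C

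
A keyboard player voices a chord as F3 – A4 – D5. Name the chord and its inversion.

D minor, first inversion

Reducing to letter names: F, A, D. These stack in thirds as D–F–A — a D minor triad.
F is the third of D minor; third in the bass means first inversion (figured bass 6).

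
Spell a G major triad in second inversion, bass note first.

D, G, B

Spelling G major: G–B–D. In second inversion the fifth is bass, giving D, G, B from the bottom.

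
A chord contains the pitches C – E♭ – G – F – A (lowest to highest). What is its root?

F

Reordering C, Eb, G, F, A into stacked thirds gives F–A–C–Eb–G; the bottom of that stack, F, is the root.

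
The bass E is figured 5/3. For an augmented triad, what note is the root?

The figures 5/3 mean the root of the chord is in the bass. If E is the root of an augmented triad, the root is E (chord tones E–G#–B#).

E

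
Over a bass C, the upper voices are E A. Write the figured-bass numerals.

6

The notes C, E, A stack in thirds as A–C–E — an A minor triad. The bass C is the third, so this is first inversion: figured 6.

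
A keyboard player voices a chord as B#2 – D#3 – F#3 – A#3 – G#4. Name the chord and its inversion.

G# dominant ninth, first inversion

Reducing to letter names: B#, D#, F#, A#, G#. These stack in thirds as G#–B#–D#–F#–A# — a G# dominant ninth chord.
The lowest note is B#, the third of the chord, so this is first inversion.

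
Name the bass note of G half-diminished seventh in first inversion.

In first inversion the third is lowest. For G half-diminished seventh (G–Bb–Db–F) that is Bb.

Bb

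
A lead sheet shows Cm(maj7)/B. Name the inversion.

Cm(maj7)/B means C minor-major seventh with B in the bass. B is the seventh of C minor-major seventh (C–Eb–G–B), so this is third inversion.

third inversion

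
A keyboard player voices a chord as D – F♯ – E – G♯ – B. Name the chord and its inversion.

E dominant ninth, third inversion

The pitch classes D, F#, E, G#, B arrange in thirds as E–G#–B–D–F#: an E dominant ninth chord.
D is the seventh of E dominant ninth; seventh in the bass means third inversion.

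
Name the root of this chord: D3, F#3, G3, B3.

G

D, F#, G, B are the tones of a G major seventh chord (G–B–D–F#), making G the root.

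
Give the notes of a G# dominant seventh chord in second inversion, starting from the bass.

Spelling G# dominant seventh: G#–B#–D#–F#. In second inversion the fifth is bass, giving D#, F#, G#, B# from the bottom.

D#, F#, G#, B#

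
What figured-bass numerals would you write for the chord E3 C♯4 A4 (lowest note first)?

The notes E, C#, A stack in thirds as A–C#–E — an A major triad. The bass E is the fifth, so this is second inversion: figured 6/4.

6/4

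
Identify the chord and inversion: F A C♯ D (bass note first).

D minor-major seventh, first inversion

The pitch classes F, A, C#, D arrange in thirds as D–F–A–C#: a D minor-major seventh chord.
With the third (F) in the bass, the chord is in first inversion (figured bass 6/5).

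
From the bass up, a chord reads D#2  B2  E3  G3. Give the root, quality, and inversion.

E minor-major seventh, third inversion

The pitch classes D#, B, E, G arrange in thirds as E–G–B–D#: an E minor-major seventh chord.
The lowest note is D#, the seventh of the chord, so this is third inversion (figured bass 4/2).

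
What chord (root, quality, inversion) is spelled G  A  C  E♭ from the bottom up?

Reducing to letter names: G, A, C, Eb. These stack in thirds as A–C–Eb–G — an A half-diminished seventh chord.
The lowest note is G, the seventh of the chord, so this is third inversion (figured bass 4/2).

A half-diminished seventh, third inversion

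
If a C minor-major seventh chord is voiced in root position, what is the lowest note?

In root position the root is lowest. For C minor-major seventh (C–Eb–G–B) that is C.

C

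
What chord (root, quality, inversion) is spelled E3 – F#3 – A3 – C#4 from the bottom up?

The pitch classes E, F#, A, C# arrange in thirds as F#–A–C#–E: an F# minor seventh chord.
The lowest note is E, the seventh of the chord, so this is third inversion (figured bass 4/2).

F# minor seventh, third inversion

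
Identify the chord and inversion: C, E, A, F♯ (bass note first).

F# half-diminished seventh, second inversion

The pitch classes C, E, A, F# arrange in thirds as F#–A–C–E: an F# half-diminished seventh chord.
C is the fifth of F# half-diminished seventh; fifth in the bass means second inversion (figured bass 4/3).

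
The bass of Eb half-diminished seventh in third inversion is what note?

Db

Eb half-diminished seventh is Eb–Gb–Bbb–Db. Third inversion places the seventh in the bass: Db.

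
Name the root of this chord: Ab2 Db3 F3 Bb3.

Bb

The distinct letter names are Ab, Db, F, Bb. Arranged as a stack of thirds they read Bb–Db–F–Ab, so Bb is the root (a Bb minor seventh chord).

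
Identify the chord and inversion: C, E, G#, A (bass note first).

Reducing to letter names: C, E, G#, A. These stack in thirds as A–C–E–G# — an A minor-major seventh chord.
With the third (C) in the bass, the chord is in first inversion (figured bass 6/5).

A minor-major seventh, first inversion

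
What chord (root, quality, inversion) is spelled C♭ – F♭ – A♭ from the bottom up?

Fb major, second inversion

The pitch classes Cb, Fb, Ab arrange in thirds as Fb–Ab–Cb: an Fb major triad.
The lowest note is Cb, the fifth of the chord, so this is second inversion (figured bass 6/4).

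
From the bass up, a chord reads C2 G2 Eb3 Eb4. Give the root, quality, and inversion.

C minor, root position

The pitch classes C, G, Eb arrange in thirds as C–Eb–G: a C minor triad.
The lowest note is C, the root of the chord, so this is root position (figured bass 5/3).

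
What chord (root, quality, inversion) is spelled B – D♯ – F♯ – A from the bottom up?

B dominant seventh, root position

The distinct note names are B, D#, F#, A. Stacked in thirds they read B–D#–F#–A, which is a dominant seventh chord on B.
B is the root of B dominant seventh; root in the bass means root position (figured bass 7).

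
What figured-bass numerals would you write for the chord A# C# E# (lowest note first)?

The notes A#, C#, E# stack in thirds as A#–C#–E# — an A# minor triad. The bass A# is the root, so this is root position: figured 5/3.

5/3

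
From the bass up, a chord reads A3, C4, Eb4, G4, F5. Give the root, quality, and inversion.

F dominant ninth, first inversion

The distinct note names are A, C, Eb, G, F. Stacked in thirds they read F–A–C–Eb–G, which is a dominant ninth chord on F.
With the third (A) in the bass, the chord is in first inversion.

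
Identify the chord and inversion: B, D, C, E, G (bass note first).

The distinct note names are B, D, C, E, G. Stacked in thirds they read C–E–G–B–D, which is a major ninth chord on C.
The lowest note is B, the seventh of the chord, so this is third inversion.

C major ninth, third inversion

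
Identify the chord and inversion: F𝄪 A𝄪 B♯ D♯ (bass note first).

The pitch classes F##, A##, B#, D# arrange in thirds as B#–D#–F##–A##: a B# minor-major seventh chord.
With the fifth (F##) in the bass, the chord is in second inversion (figured bass 4/3).

B# minor-major seventh, second inversion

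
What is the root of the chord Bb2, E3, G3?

Reordering Bb, E, G into stacked thirds gives E–G–Bb; the bottom of that stack, E, is the root.

E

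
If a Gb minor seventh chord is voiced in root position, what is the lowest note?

The root of Gb minor seventh (Gb–Bbb–Db–Fb) is Gb; that is the bass in root position.

Gb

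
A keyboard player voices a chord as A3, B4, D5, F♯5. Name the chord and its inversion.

B minor seventh, third inversion

Reducing to letter names: A, B, D, F#. These stack in thirds as B–D–F#–A — a B minor seventh chord.
The lowest note is A, the seventh of the chord, so this is third inversion (figured bass 4/2).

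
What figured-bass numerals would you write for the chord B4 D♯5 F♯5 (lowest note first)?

The notes B, D#, F# stack in thirds as B–D#–F# — a B major triad. The bass B is the root, so this is root position: figured 5/3.

5/3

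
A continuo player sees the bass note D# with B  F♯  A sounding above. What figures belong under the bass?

The notes D#, B, F#, A stack in thirds as B–D#–F#–A — a B dominant seventh chord. The bass D# is the third, so this is first inversion: figured 6/5.

6/5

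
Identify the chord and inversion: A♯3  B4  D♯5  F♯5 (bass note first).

B major seventh, third inversion

The distinct note names are A#, B, D#, F#. Stacked in thirds they read B–D#–F#–A#, which is a major seventh chord on B.
With the seventh (A#) in the bass, the chord is in third inversion (figured bass 4/2).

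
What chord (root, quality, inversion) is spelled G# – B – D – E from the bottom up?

The pitch classes G#, B, D, E arrange in thirds as E–G#–B–D: an E dominant seventh chord.
The lowest note is G#, the third of the chord, so this is first inversion (figured bass 6/5).

E dominant seventh, first inversion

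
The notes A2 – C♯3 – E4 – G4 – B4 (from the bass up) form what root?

Reordering A, C#, E, G, B into stacked thirds gives A–C#–E–G–B; the bottom of that stack, A, is the root.

A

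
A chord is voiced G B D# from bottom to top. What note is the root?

G

G, B, D# are the tones of a G augmented triad (G–B–D#), making G the root.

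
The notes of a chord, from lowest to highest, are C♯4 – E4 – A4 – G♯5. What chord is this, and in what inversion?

A major seventh, first inversion

The pitch classes C#, E, A, G# arrange in thirds as A–C#–E–G#: an A major seventh chord.
With the third (C#) in the bass, the chord is in first inversion (figured bass 6/5).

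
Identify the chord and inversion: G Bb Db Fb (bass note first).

The distinct note names are G, Bb, Db, Fb. Stacked in thirds they read G–Bb–Db–Fb, which is a diminished seventh chord on G.
G is the root of G diminished seventh; root in the bass means root position (figured bass 7).

G diminished seventh, root position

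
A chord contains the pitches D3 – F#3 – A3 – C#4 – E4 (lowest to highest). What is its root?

Reordering D, F#, A, C#, E into stacked thirds gives D–F#–A–C#–E; the bottom of that stack, D, is the root.

D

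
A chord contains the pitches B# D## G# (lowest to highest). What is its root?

G#

Reordering B#, D##, G# into stacked thirds gives G#–B#–D##; the bottom of that stack, G#, is the root.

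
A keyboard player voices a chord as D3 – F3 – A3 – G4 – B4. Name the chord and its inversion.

G dominant ninth, second inversion

The pitch classes D, F, A, G, B arrange in thirds as G–B–D–F–A: a G dominant ninth chord.
D is the fifth of G dominant ninth; fifth in the bass means second inversion.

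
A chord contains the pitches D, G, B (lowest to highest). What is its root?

G

The distinct letter names are D, G, B. Arranged as a stack of thirds they read G–B–D, so G is the root (a G major triad).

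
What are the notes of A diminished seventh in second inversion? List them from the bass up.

Eb, Gb, A, C

Spelling A diminished seventh: A–C–Eb–Gb. In second inversion the fifth is bass, giving Eb, Gb, A, C from the bottom.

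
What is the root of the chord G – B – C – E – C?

G, B, C, E are the tones of a C major seventh chord (C–E–G–B), making C the root.

C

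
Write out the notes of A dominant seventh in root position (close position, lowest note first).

A dominant seventh is A–C#–E–G. Root position puts the root (A) in the bass, with the remaining tones above: A, C#, E, G.

A, C#, E, G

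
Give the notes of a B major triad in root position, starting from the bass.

Spelling B major: B–D#–F#. In root position the root is bass, giving B, D#, F# from the bottom.

B, D#, F#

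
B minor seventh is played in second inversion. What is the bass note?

F#

In second inversion the fifth is lowest. For B minor seventh (B–D–F#–A) that is F#.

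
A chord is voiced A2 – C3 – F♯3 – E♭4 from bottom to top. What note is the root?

Reordering A, C, F#, Eb into stacked thirds gives F#–A–C–Eb; the bottom of that stack, F#, is the root.

F#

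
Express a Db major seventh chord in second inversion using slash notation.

Dbmaj7/Ab

Second inversion of Db major seventh has the fifth (Ab) in the bass. As a slash chord: Dbmaj7/Ab.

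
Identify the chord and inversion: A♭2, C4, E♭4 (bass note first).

Reducing to letter names: Ab, C, Eb. These stack in thirds as Ab–C–Eb — an Ab major triad.
The lowest note is Ab, the root of the chord, so this is root position (figured bass 5/3).

Ab major, root position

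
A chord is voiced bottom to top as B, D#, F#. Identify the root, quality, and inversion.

B major, root position

The distinct note names are B, D#, F#. Stacked in thirds they read B–D#–F#, which is a major triad on B.
The lowest note is B, the root of the chord, so this is root position (figured bass 5/3).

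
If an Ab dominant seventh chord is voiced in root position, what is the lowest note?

Ab

Ab dominant seventh is Ab–C–Eb–Gb. Root position places the root in the bass: Ab.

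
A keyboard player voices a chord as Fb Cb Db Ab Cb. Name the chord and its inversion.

Db minor seventh, first inversion

Reducing to letter names: Fb, Cb, Db, Ab. These stack in thirds as Db–Fb–Ab–Cb — a Db minor seventh chord.
The lowest note is Fb, the third of the chord, so this is first inversion (figured bass 6/5).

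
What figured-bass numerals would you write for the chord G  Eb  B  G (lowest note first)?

6

The notes G, Eb, B stack in thirds as Eb–G–B — an Eb augmented triad. The bass G is the third, so this is first inversion: figured 6.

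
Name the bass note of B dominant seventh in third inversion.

The seventh of B dominant seventh (B–D#–F#–A) is A; that is the bass in third inversion.

A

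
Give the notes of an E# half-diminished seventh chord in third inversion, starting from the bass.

E# half-diminished seventh is E#–G#–B–D#. Third inversion puts the seventh (D#) in the bass, with the remaining tones above: D#, E#, G#, B.

D#, E#, G#, B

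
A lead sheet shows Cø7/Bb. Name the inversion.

Cø7/Bb means C half-diminished seventh with Bb in the bass. Bb is the seventh of C half-diminished seventh (C–Eb–Gb–Bb), so this is third inversion.

third inversion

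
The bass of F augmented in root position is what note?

F

The root of F augmented (F–A–C#) is F; that is the bass in root position.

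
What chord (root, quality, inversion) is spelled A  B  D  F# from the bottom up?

B minor seventh, third inversion

The pitch classes A, B, D, F# arrange in thirds as B–D–F#–A: a B minor seventh chord.
A is the seventh of B minor seventh; seventh in the bass means third inversion (figured bass 4/2).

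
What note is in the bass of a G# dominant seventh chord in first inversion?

The third of G# dominant seventh (G#–B#–D#–F#) is B#; that is the bass in first inversion.

B#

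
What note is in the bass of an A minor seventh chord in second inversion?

E

The fifth of A minor seventh (A–C–E–G) is E; that is the bass in second inversion.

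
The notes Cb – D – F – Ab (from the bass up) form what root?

The distinct letter names are Cb, D, F, Ab. Arranged as a stack of thirds they read D–F–Ab–Cb, so D is the root (a D diminished seventh chord).

D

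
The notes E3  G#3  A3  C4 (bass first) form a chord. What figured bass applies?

4/3

The notes E, G#, A, C stack in thirds as A–C–E–G# — an A minor-major seventh chord. The bass E is the fifth, so this is second inversion: figured 4/3.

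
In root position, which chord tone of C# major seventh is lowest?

C# major seventh is C#–E#–G#–B#. Root position places the root in the bass: C#.

C#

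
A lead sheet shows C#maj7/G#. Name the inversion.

second inversion

C#maj7/G# means C# major seventh with G# in the bass. G# is the fifth of C# major seventh (C#–E#–G#–B#), so this is second inversion.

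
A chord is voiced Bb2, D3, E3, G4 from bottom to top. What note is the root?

E

The distinct letter names are Bb, D, E, G. Arranged as a stack of thirds they read E–G–Bb–D, so E is the root (an E half-diminished seventh chord).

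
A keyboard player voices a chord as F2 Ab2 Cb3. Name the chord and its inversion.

F diminished, root position

Reducing to letter names: F, Ab, Cb. These stack in thirds as F–Ab–Cb — an F diminished triad.
With the root (F) in the bass, the chord is in root position (figured bass 5/3).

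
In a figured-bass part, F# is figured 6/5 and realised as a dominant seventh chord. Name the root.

The figures 6/5 mean the third of the chord is in the bass. If F# is the third of a dominant seventh chord, the root is D (chord tones D–F#–A–C).

D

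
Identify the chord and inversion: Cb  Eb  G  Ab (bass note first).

Ab minor-major seventh, first inversion

The distinct note names are Cb, Eb, G, Ab. Stacked in thirds they read Ab–Cb–Eb–G, which is a minor-major seventh chord on Ab.
Cb is the third of Ab minor-major seventh; third in the bass means first inversion (figured bass 6/5).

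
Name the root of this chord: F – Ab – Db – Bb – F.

Bb

F, Ab, Db, Bb are the tones of a Bb minor seventh chord (Bb–Db–F–Ab), making Bb the root.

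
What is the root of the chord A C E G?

A, C, E, G are the tones of an A minor seventh chord (A–C–E–G), making A the root.

A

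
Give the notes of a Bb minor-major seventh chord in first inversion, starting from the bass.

Db, F, A, Bb

The chord tones are Bb–Db–F–A. With the third (Db) lowest for first inversion: Db, F, A, Bb.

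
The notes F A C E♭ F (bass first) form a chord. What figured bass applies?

7

The notes F, A, C, Eb stack in thirds as F–A–C–Eb — an F dominant seventh chord. The bass F is the root, so this is root position: figured 7.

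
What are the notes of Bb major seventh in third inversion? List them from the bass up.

A, Bb, D, F

Bb major seventh is Bb–D–F–A. Third inversion puts the seventh (A) in the bass, with the remaining tones above: A, Bb, D, F.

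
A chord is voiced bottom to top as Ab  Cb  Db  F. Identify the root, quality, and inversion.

The pitch classes Ab, Cb, Db, F arrange in thirds as Db–F–Ab–Cb: a Db dominant seventh chord.
With the fifth (Ab) in the bass, the chord is in second inversion (figured bass 4/3).

Db dominant seventh, second inversion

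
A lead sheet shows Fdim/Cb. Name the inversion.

second inversion

Fdim/Cb means F diminished with Cb in the bass. Cb is the fifth of F diminished (F–Ab–Cb), so this is second inversion.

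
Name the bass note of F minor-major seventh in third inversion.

E

In third inversion the seventh is lowest. For F minor-major seventh (F–Ab–C–E) that is E.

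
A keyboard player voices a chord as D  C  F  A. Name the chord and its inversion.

The distinct note names are D, C, F, A. Stacked in thirds they read D–F–A–C, which is a minor seventh chord on D.
With the root (D) in the bass, the chord is in root position (figured bass 7).

D minor seventh, root position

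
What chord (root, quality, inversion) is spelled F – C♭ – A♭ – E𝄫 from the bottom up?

F diminished seventh, root position

Reducing to letter names: F, Cb, Ab, Ebb. These stack in thirds as F–Ab–Cb–Ebb — an F diminished seventh chord.
F is the root of F diminished seventh; root in the bass means root position (figured bass 7).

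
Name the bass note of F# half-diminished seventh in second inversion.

C

The fifth of F# half-diminished seventh (F#–A–C–E) is C; that is the bass in second inversion.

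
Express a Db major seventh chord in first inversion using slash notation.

Dbmaj7/F

First inversion of Db major seventh has the third (F) in the bass. As a slash chord: Dbmaj7/F.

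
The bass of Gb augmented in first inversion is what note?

Bb

In first inversion the third is lowest. For Gb augmented (Gb–Bb–D) that is Bb.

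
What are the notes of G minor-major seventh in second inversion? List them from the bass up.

The chord tones are G–Bb–D–F#. With the fifth (D) lowest for second inversion: D, F#, G, Bb.

D, F#, G, Bb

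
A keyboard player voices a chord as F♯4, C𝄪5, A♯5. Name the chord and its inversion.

F# augmented, root position

The distinct note names are F#, C##, A#. Stacked in thirds they read F#–A#–C##, which is an augmented triad on F#.
F# is the root of F# augmented; root in the bass means root position (figured bass 5/3).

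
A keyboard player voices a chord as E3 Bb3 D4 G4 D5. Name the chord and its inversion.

E half-diminished seventh, root position

Reducing to letter names: E, Bb, D, G. These stack in thirds as E–G–Bb–D — an E half-diminished seventh chord.
E is the root of E half-diminished seventh; root in the bass means root position (figured bass 7).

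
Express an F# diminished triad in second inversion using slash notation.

F#dim/C

Second inversion of F# diminished has the fifth (C) in the bass. As a slash chord: F#dim/C.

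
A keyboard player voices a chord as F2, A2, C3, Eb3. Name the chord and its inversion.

F dominant seventh, root position

Reducing to letter names: F, A, C, Eb. These stack in thirds as F–A–C–Eb — an F dominant seventh chord.
F is the root of F dominant seventh; root in the bass means root position (figured bass 7).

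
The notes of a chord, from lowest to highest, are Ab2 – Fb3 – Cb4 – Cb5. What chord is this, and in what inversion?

Fb major, first inversion

The pitch classes Ab, Fb, Cb arrange in thirds as Fb–Ab–Cb: an Fb major triad.
With the third (Ab) in the bass, the chord is in first inversion (figured bass 6).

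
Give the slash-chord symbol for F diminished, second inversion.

Second inversion of F diminished has the fifth (Cb) in the bass. As a slash chord: Fdim/Cb.

Fdim/Cb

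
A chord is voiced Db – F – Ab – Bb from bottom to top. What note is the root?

The distinct letter names are Db, F, Ab, Bb. Arranged as a stack of thirds they read Bb–Db–F–Ab, so Bb is the root (a Bb minor seventh chord).

Bb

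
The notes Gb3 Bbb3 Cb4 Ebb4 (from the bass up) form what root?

Cb

Gb, Bbb, Cb, Ebb are the tones of a Cb minor seventh chord (Cb–Ebb–Gb–Bbb), making Cb the root.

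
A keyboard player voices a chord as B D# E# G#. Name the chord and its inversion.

Reducing to letter names: B, D#, E#, G#. These stack in thirds as E#–G#–B–D# — an E# half-diminished seventh chord.
With the fifth (B) in the bass, the chord is in second inversion (figured bass 4/3).

E# half-diminished seventh, second inversion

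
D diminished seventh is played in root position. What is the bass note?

D

D diminished seventh is D–F–Ab–Cb. Root position places the root in the bass: D.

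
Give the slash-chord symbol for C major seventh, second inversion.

Second inversion of C major seventh has the fifth (G) in the bass. As a slash chord: Cmaj7/G.

Cmaj7/G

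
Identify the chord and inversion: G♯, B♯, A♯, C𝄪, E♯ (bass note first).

Reducing to letter names: G#, B#, A#, C##, E#. These stack in thirds as A#–C##–E#–G#–B# — an A# dominant ninth chord.
The lowest note is G#, the seventh of the chord, so this is third inversion.

A# dominant ninth, third inversion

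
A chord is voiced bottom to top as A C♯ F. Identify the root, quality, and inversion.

Reducing to letter names: A, C#, F. These stack in thirds as F–A–C# — an F augmented triad.
The lowest note is A, the third of the chord, so this is first inversion (figured bass 6).

F augmented, first inversion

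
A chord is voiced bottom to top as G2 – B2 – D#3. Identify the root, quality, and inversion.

Reducing to letter names: G, B, D#. These stack in thirds as G–B–D# — a G augmented triad.
G is the root of G augmented; root in the bass means root position (figured bass 5/3).

G augmented, root position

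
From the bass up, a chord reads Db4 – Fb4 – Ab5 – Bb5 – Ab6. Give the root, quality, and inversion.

Reducing to letter names: Db, Fb, Ab, Bb. These stack in thirds as Bb–Db–Fb–Ab — a Bb half-diminished seventh chord.
With the third (Db) in the bass, the chord is in first inversion (figured bass 6/5).

Bb half-diminished seventh, first inversion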